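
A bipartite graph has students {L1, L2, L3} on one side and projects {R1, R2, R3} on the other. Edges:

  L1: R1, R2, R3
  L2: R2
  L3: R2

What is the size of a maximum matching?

Unit-capacity flow: source→left, listed edges, right→sink; max matching = max flow.
Augmenting path L1→R1 (+1); matched 1.
Augmenting path L2→R2 (+1); matched 2.
No augmenting path remains; maximum matching = 2.
König certificate: {L1, R2} is a vertex cover of size 2 (every listed pair touches it), so no matching can be larger.

2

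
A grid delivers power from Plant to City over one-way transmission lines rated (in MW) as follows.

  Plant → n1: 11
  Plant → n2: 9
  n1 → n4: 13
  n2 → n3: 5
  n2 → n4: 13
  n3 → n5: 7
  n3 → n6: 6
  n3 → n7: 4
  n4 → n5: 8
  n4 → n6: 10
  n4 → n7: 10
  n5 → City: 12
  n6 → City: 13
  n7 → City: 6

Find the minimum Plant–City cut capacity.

20

Augment Plant→n1→n4→n5→City: bottleneck 8, flow now 8.
Augment Plant→n1→n4→n6→City: bottleneck 3, flow now 11.
Augment Plant→n2→n3→n5→City: bottleneck 4, flow now 15.
Augment Plant→n2→n3→n6→City: bottleneck 1, flow now 16.
Augment Plant→n2→n4→n6→City: bottleneck 4, flow now 20.
No augmenting path remains; maximum flow = 20.
By max-flow min-cut, the minimum cut capacity equals the max flow.
In the residual graph, reachable from Plant: {Plant}.
Min-cut edges: Plant→n1 (11), Plant→n2 (9); capacity 11 + 9 = 20.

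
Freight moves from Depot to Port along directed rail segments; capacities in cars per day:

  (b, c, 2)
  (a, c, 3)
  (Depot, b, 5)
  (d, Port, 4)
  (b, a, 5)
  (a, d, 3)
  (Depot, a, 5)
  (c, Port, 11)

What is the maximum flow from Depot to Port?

8

Augment Depot→a→c→Port: bottleneck 3, flow now 3.
Augment Depot→a→d→Port: bottleneck 2, flow now 5.
Augment Depot→b→c→Port: bottleneck 2, flow now 7.
Augment Depot→b→a→d→Port: bottleneck 1, flow now 8.
No augmenting path remains; maximum flow = 8.
In the residual graph, reachable from Depot: {Depot, a, b}.
Min-cut edges: a→c (3), a→d (3), b→c (2); capacity 3 + 3 + 2 = 8.
This cut is saturated, so no flow can exceed 8.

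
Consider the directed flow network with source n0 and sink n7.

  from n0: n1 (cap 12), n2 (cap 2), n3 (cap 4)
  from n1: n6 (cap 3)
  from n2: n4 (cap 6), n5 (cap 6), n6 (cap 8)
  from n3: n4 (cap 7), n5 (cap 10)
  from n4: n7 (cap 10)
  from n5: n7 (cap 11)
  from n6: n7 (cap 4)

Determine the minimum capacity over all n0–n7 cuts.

9

Augment n0→n1→n6→n7: bottleneck 3, flow now 3.
Augment n0→n2→n4→n7: bottleneck 2, flow now 5.
Augment n0→n3→n4→n7: bottleneck 4, flow now 9.
No augmenting path remains; maximum flow = 9.
By max-flow min-cut, the minimum cut capacity equals the max flow.
In the residual graph, reachable from n0: {n0, n1}.
Min-cut edges: n0→n2 (2), n0→n3 (4), n1→n6 (3); capacity 2 + 4 + 3 = 9.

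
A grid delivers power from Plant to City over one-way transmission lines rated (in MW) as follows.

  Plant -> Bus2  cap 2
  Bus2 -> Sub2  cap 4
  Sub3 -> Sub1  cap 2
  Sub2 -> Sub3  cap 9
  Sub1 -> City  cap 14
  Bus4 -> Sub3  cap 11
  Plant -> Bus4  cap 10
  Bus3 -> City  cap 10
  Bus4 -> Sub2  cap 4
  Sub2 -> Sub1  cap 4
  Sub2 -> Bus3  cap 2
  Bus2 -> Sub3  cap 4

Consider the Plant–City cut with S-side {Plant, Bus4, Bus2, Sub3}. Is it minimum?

Given cut capacity: 4 + 4 + 2 = 10.
Augment Plant→Bus4→Sub3→Sub1→City: bottleneck 2, flow now 2.
Augment Plant→Bus4→Sub2→Sub1→City: bottleneck 4, flow now 6.
Augment Plant→Bus2→Sub2→Bus3→City: bottleneck 2, flow now 8.
No augmenting path remains; maximum flow = 8.
In the residual graph, reachable from Plant: {Plant, Bus4, Sub3}.
Min-cut edges: Plant→Bus2 (2), Bus4→Sub2 (4), Sub3→Sub1 (2); capacity 2 + 4 + 2 = 8.
Cut capacity 10 exceeds the max flow 8, so it is not minimum.

No — its capacity is 10, but the minimum cut has capacity 8.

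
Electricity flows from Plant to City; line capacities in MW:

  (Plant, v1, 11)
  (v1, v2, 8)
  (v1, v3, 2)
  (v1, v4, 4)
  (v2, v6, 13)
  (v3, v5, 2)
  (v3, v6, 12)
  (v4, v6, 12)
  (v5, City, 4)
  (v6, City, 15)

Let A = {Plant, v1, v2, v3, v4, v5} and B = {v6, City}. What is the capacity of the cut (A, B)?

Edges leaving {Plant, v1, v2, v3, v4, v5}: v2→v6 (13), v3→v6 (12), v4→v6 (12), v5→City (4).
Cut capacity = 13 + 12 + 12 + 4 = 41.

41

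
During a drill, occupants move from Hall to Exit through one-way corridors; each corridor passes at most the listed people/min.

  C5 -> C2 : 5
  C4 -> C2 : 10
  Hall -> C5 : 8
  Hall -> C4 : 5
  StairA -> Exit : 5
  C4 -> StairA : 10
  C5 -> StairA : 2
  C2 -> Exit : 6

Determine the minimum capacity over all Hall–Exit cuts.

11

Augment Hall→C5→StairA→Exit: bottleneck 2, flow now 2.
Augment Hall→C5→C2→Exit: bottleneck 5, flow now 7.
Augment Hall→C4→StairA→Exit: bottleneck 3, flow now 10.
Augment Hall→C4→C2→Exit: bottleneck 1, flow now 11.
No augmenting path remains; maximum flow = 11.
By max-flow min-cut, the minimum cut capacity equals the max flow.
In the residual graph, reachable from Hall: {Hall, C5, C4, StairA, C2}.
Min-cut edges: StairA→Exit (5), C2→Exit (6); capacity 5 + 6 = 11.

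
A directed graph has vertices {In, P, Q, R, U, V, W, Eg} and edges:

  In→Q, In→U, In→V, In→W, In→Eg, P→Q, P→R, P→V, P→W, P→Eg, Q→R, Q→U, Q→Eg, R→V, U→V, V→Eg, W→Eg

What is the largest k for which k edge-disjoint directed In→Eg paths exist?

Assign every edge capacity 1; by Menger, the answer equals the max flow.
Path In→Eg (+1); total 1.
Path In→Q→Eg (+1); total 2.
Path In→V→Eg (+1); total 3.
Path In→W→Eg (+1); total 4.
No residual In→Eg path; max flow = 4.
Certifying cut of size 4: {In→Eg, In→Q, In→W, V→Eg}.

4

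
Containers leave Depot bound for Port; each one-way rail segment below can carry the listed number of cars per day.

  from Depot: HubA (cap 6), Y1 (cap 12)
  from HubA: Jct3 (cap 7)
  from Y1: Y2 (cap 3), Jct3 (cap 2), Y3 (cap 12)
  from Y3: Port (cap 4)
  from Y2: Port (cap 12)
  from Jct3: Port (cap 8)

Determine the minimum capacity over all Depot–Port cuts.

Augment Depot→HubA→Jct3→Port: bottleneck 6, flow now 6.
Augment Depot→Y1→Y3→Port: bottleneck 4, flow now 10.
Augment Depot→Y1→Y2→Port: bottleneck 3, flow now 13.
Augment Depot→Y1→Jct3→Port: bottleneck 2, flow now 15.
No augmenting path remains; maximum flow = 15.
By max-flow min-cut, the minimum cut capacity equals the max flow.
In the residual graph, reachable from Depot: {Depot, Y1, Y3}.
Min-cut edges: Depot→HubA (6), Y1→Y2 (3), Y1→Jct3 (2), Y3→Port (4); capacity 6 + 3 + 2 + 4 = 15.

15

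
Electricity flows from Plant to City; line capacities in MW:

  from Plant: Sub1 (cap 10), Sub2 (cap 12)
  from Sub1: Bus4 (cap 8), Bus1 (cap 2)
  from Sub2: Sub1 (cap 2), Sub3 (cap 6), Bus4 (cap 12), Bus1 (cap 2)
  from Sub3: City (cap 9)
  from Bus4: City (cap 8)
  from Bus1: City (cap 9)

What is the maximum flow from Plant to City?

18

Augment Plant→Sub1→Bus4→City: bottleneck 8, flow now 8.
Augment Plant→Sub1→Bus1→City: bottleneck 2, flow now 10.
Augment Plant→Sub2→Sub3→City: bottleneck 6, flow now 16.
Augment Plant→Sub2→Bus1→City: bottleneck 2, flow now 18.
No augmenting path remains; maximum flow = 18.
In the residual graph, reachable from Plant: {Plant, Sub1, Sub2, Bus4}.
Min-cut edges: Sub1→Bus1 (2), Sub2→Sub3 (6), Sub2→Bus1 (2), Bus4→City (8); capacity 2 + 6 + 2 + 8 = 18.
This cut is saturated, so no flow can exceed 18.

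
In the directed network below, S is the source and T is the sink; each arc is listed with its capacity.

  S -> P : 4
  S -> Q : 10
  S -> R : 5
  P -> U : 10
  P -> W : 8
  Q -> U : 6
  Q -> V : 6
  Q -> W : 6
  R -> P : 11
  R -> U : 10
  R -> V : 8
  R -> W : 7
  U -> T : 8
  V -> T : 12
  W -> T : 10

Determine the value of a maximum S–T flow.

19

Augment S→P→U→T: bottleneck 4, flow now 4.
Augment S→Q→U→T: bottleneck 4, flow now 8.
Augment S→Q→V→T: bottleneck 6, flow now 14.
Augment S→R→V→T: bottleneck 5, flow now 19.
No augmenting path remains; maximum flow = 19.
In the residual graph, reachable from S: {S}.
Min-cut edges: S→P (4), S→Q (10), S→R (5); capacity 4 + 10 + 5 = 19.
This cut is saturated, so no flow can exceed 19.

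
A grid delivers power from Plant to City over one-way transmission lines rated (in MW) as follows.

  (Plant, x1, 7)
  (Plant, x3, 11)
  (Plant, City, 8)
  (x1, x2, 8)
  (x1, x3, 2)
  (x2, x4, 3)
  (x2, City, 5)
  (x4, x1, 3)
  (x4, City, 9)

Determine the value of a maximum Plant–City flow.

Augment Plant→City: bottleneck 8, flow now 8.
Augment Plant→x1→x2→City: bottleneck 5, flow now 13.
Augment Plant→x1→x2→x4→City: bottleneck 2, flow now 15.
No augmenting path remains; maximum flow = 15.
In the residual graph, reachable from Plant: {Plant, x3}.
Min-cut edges: Plant→x1 (7), Plant→City (8); capacity 7 + 8 = 15.
This cut is saturated, so no flow can exceed 15.

15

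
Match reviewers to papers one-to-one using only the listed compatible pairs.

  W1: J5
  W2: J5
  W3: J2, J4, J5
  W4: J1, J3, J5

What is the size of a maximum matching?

3

Unit-capacity flow: source→left, listed edges, right→sink; max matching = max flow.
Augmenting path W1→J5 (+1); matched 1.
Augmenting path W3→J2 (+1); matched 2.
Augmenting path W4→J1 (+1); matched 3.
No augmenting path remains; maximum matching = 3.
König certificate: {W3, W4, J5} is a vertex cover of size 3 (every listed pair touches it), so no matching can be larger.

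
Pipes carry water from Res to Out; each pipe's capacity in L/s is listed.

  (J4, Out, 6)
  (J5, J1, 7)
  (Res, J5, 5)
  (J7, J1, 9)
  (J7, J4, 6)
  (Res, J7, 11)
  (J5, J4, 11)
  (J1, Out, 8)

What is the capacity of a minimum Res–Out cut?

Augment Res→J5→J4→Out: bottleneck 5, flow now 5.
Augment Res→J7→J4→Out: bottleneck 1, flow now 6.
Augment Res→J7→J1→Out: bottleneck 8, flow now 14.
No augmenting path remains; maximum flow = 14.
By max-flow min-cut, the minimum cut capacity equals the max flow.
In the residual graph, reachable from Res: {Res, J5, J7, J4, J1}.
Min-cut edges: J4→Out (6), J1→Out (8); capacity 6 + 8 = 14.

14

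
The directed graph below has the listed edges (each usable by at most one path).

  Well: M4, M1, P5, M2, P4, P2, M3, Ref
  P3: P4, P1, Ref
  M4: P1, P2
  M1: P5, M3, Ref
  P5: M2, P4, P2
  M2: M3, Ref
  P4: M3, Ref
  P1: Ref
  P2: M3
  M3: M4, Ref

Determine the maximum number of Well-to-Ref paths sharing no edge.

6

Assign every edge capacity 1; by Menger, the answer equals the max flow.
Path Well→Ref (+1); total 1.
Path Well→M1→Ref (+1); total 2.
Path Well→M2→Ref (+1); total 3.
Path Well→P4→Ref (+1); total 4.
Path Well→M3→Ref (+1); total 5.
Path Well→M4→P1→Ref (+1); total 6.
No residual Well→Ref path; max flow = 6.
Certifying cut of size 6: {M2→Ref, M3→Ref, M4→P1, P4→Ref, Well→M1, Well→Ref}.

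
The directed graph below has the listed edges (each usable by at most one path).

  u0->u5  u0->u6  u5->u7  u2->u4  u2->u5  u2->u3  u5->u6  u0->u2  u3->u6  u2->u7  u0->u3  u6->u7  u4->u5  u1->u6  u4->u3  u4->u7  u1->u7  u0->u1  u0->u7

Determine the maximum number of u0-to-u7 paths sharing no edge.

5

Assign every edge capacity 1; by Menger, the answer equals the max flow.
Path u0→u7 (+1); total 1.
Path u0→u1→u7 (+1); total 2.
Path u0→u2→u7 (+1); total 3.
Path u0→u5→u7 (+1); total 4.
Path u0→u6→u7 (+1); total 5.
No residual u0→u7 path; max flow = 5.
Certifying cut of size 5: {u0→u1, u0→u2, u0→u5, u0→u7, u6→u7}.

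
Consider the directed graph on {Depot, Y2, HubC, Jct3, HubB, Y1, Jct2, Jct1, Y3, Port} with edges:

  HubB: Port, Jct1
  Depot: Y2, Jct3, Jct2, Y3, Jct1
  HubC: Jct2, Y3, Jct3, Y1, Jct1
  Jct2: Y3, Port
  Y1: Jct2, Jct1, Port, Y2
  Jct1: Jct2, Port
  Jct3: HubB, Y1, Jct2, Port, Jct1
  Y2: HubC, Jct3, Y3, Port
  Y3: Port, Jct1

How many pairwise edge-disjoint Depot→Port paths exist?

Assign every edge capacity 1; by Menger, the answer equals the max flow.
Path Depot→Y2→Port (+1); total 1.
Path Depot→Jct3→Port (+1); total 2.
Path Depot→Jct2→Port (+1); total 3.
Path Depot→Jct1→Port (+1); total 4.
Path Depot→Y3→Port (+1); total 5.
No residual Depot→Port path; max flow = 5.
Certifying cut of size 5: {Depot→Jct1, Depot→Jct2, Depot→Jct3, Depot→Y2, Depot→Y3}.

5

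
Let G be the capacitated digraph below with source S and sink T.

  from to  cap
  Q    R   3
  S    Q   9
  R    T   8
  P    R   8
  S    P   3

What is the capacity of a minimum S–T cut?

6

Augment S→P→R→T: bottleneck 3, flow now 3.
Augment S→Q→R→T: bottleneck 3, flow now 6.
No augmenting path remains; maximum flow = 6.
By max-flow min-cut, the minimum cut capacity equals the max flow.
In the residual graph, reachable from S: {S, Q}.
Min-cut edges: S→P (3), Q→R (3); capacity 3 + 3 = 6.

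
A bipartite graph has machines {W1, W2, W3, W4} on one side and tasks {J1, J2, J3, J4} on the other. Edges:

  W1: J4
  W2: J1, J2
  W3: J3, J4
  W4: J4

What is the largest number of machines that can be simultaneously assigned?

3

Unit-capacity flow: source→left, listed edges, right→sink; max matching = max flow.
Augmenting path W1→J4 (+1); matched 1.
Augmenting path W2→J1 (+1); matched 2.
Augmenting path W3→J3 (+1); matched 3.
No augmenting path remains; maximum matching = 3.
König certificate: {W2, W3, J4} is a vertex cover of size 3 (every listed pair touches it), so no matching can be larger.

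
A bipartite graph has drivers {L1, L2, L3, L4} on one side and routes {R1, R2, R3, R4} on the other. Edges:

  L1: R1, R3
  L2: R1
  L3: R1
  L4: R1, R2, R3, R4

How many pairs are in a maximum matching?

Unit-capacity flow: source→left, listed edges, right→sink; max matching = max flow.
Augmenting path L1→R1 (+1); matched 1.
Augmenting path L4→R2 (+1); matched 2.
Augmenting path L2→R1→L1→R3 (+1); matched 3.
No augmenting path remains; maximum matching = 3.
König certificate: {L1, L4, R1} is a vertex cover of size 3 (every listed pair touches it), so no matching can be larger.

3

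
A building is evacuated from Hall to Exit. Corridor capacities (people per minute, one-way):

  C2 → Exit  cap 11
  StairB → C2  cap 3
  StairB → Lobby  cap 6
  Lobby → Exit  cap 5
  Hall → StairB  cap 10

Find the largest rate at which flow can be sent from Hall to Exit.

8

Augment Hall→StairB→Lobby→Exit: bottleneck 5, flow now 5.
Augment Hall→StairB→C2→Exit: bottleneck 3, flow now 8.
No augmenting path remains; maximum flow = 8.
In the residual graph, reachable from Hall: {Hall, StairB, Lobby}.
Min-cut edges: StairB→C2 (3), Lobby→Exit (5); capacity 3 + 5 = 8.
This cut is saturated, so no flow can exceed 8.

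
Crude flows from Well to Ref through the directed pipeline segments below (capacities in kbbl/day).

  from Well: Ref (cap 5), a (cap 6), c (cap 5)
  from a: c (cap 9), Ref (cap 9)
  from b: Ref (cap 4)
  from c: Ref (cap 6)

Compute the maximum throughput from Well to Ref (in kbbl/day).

16

Augment Well→Ref: bottleneck 5, flow now 5.
Augment Well→a→Ref: bottleneck 6, flow now 11.
Augment Well→c→Ref: bottleneck 5, flow now 16.
No augmenting path remains; maximum flow = 16.
In the residual graph, reachable from Well: {Well}.
Min-cut edges: Well→a (6), Well→c (5), Well→Ref (5); capacity 6 + 5 + 5 = 16.
This cut is saturated, so no flow can exceed 16.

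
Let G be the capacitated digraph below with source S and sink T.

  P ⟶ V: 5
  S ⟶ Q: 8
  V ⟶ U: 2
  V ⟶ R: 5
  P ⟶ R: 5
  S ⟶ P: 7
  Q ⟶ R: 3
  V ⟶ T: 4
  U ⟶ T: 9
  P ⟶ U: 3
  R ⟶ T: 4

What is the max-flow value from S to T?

10

Augment S→P→R→T: bottleneck 4, flow now 4.
Augment S→P→U→T: bottleneck 3, flow now 7.
Augment S→Q→R→P→V→T: bottleneck 3, flow now 10. (uses reverse residual edge)
No augmenting path remains; maximum flow = 10.
In the residual graph, reachable from S: {S, Q}.
Min-cut edges: S→P (7), Q→R (3); capacity 7 + 3 = 10.
This cut is saturated, so no flow can exceed 10.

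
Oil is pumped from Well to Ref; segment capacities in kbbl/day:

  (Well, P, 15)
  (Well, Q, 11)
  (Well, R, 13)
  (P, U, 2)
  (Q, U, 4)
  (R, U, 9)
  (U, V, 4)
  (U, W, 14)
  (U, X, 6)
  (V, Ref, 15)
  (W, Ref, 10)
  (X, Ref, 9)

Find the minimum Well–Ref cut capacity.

15

Augment Well→P→U→V→Ref: bottleneck 2, flow now 2.
Augment Well→Q→U→V→Ref: bottleneck 2, flow now 4.
Augment Well→Q→U→W→Ref: bottleneck 2, flow now 6.
Augment Well→R→U→W→Ref: bottleneck 8, flow now 14.
Augment Well→R→U→X→Ref: bottleneck 1, flow now 15.
No augmenting path remains; maximum flow = 15.
By max-flow min-cut, the minimum cut capacity equals the max flow.
In the residual graph, reachable from Well: {Well, P, Q, R}.
Min-cut edges: P→U (2), Q→U (4), R→U (9); capacity 2 + 4 + 9 = 15.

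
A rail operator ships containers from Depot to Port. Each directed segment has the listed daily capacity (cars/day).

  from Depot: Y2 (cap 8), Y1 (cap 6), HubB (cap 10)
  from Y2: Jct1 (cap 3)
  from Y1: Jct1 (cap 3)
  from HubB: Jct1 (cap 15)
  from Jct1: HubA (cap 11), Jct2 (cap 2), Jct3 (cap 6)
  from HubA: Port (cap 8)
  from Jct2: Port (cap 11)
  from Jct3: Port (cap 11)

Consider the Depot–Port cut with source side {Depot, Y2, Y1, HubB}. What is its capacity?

Edges leaving {Depot, Y2, Y1, HubB}: Y2→Jct1 (3), Y1→Jct1 (3), HubB→Jct1 (15).
Cut capacity = 3 + 3 + 15 = 21.

21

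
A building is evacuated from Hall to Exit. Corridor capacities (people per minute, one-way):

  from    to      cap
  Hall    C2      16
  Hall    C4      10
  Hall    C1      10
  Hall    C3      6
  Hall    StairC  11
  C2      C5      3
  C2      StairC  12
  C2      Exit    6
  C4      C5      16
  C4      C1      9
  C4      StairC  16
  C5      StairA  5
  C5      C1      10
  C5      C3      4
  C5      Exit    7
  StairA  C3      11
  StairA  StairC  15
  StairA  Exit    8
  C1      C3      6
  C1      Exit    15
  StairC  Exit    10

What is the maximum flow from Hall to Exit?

39

Augment Hall→C2→Exit: bottleneck 6, flow now 6.
Augment Hall→C1→Exit: bottleneck 10, flow now 16.
Augment Hall→StairC→Exit: bottleneck 10, flow now 26.
Augment Hall→C2→C5→Exit: bottleneck 3, flow now 29.
Augment Hall→C4→C5→Exit: bottleneck 4, flow now 33.
Augment Hall→C4→C1→Exit: bottleneck 5, flow now 38.
Augment Hall→C4→C5→StairA→Exit: bottleneck 1, flow now 39.
No augmenting path remains; maximum flow = 39.
In the residual graph, reachable from Hall: {Hall, C2, C3, StairC}.
Min-cut edges: Hall→C4 (10), Hall→C1 (10), C2→C5 (3), C2→Exit (6), StairC→Exit (10); capacity 10 + 10 + 3 + 6 + 10 = 39.
This cut is saturated, so no flow can exceed 39.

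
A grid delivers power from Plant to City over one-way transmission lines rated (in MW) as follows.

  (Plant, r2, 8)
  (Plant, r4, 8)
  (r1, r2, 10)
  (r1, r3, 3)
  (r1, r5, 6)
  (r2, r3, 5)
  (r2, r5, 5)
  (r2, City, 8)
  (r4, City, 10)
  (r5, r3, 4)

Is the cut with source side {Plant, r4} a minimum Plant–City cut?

Given cut capacity: 8 + 10 = 18.
Augment Plant→r2→City: bottleneck 8, flow now 8.
Augment Plant→r4→City: bottleneck 8, flow now 16.
No augmenting path remains; maximum flow = 16.
In the residual graph, reachable from Plant: {Plant}.
Min-cut edges: Plant→r2 (8), Plant→r4 (8); capacity 8 + 8 = 16.
Cut capacity 18 exceeds the max flow 16, so it is not minimum.

No — its capacity is 18, but the minimum cut has capacity 16.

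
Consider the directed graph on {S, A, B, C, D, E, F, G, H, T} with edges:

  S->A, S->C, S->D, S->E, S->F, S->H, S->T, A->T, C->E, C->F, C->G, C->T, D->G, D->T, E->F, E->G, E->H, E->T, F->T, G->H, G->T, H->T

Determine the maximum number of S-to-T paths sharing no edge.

7

Assign every edge capacity 1; by Menger, the answer equals the max flow.
Path S→T (+1); total 1.
Path S→A→T (+1); total 2.
Path S→C→T (+1); total 3.
Path S→D→T (+1); total 4.
Path S→E→T (+1); total 5.
Path S→F→T (+1); total 6.
Path S→H→T (+1); total 7.
No residual S→T path; max flow = 7.
Certifying cut of size 7: {S→A, S→C, S→D, S→E, S→F, S→H, S→T}.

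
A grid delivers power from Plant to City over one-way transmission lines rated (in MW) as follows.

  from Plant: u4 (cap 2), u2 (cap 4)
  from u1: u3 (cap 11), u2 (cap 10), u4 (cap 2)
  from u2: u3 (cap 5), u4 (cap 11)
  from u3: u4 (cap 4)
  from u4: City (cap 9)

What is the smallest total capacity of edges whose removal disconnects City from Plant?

6

Augment Plant→u4→City: bottleneck 2, flow now 2.
Augment Plant→u2→u4→City: bottleneck 4, flow now 6.
No augmenting path remains; maximum flow = 6.
By max-flow min-cut, the minimum cut capacity equals the max flow.
In the residual graph, reachable from Plant: {Plant}.
Min-cut edges: Plant→u2 (4), Plant→u4 (2); capacity 4 + 2 = 6.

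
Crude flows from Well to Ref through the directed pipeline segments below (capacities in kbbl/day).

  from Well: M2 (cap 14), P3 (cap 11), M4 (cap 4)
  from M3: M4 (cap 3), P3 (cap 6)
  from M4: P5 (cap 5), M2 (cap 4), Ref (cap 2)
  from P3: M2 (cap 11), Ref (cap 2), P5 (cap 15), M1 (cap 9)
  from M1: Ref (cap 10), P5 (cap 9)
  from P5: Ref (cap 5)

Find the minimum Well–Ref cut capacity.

15

Augment Well→M4→Ref: bottleneck 2, flow now 2.
Augment Well→P3→Ref: bottleneck 2, flow now 4.
Augment Well→M4→P5→Ref: bottleneck 2, flow now 6.
Augment Well→P3→M1→Ref: bottleneck 9, flow now 15.
No augmenting path remains; maximum flow = 15.
By max-flow min-cut, the minimum cut capacity equals the max flow.
In the residual graph, reachable from Well: {Well, M2}.
Min-cut edges: Well→M4 (4), Well→P3 (11); capacity 4 + 11 = 15.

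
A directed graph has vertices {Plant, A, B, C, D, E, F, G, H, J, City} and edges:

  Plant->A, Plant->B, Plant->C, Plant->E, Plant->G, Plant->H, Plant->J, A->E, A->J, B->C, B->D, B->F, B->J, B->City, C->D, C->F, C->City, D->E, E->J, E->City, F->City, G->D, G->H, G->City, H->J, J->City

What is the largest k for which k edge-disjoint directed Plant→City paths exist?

Assign every edge capacity 1; by Menger, the answer equals the max flow.
Path Plant→B→City (+1); total 1.
Path Plant→C→City (+1); total 2.
Path Plant→E→City (+1); total 3.
Path Plant→G→City (+1); total 4.
Path Plant→J→City (+1); total 5.
No residual Plant→City path; max flow = 5.
Certifying cut of size 5: {E→City, J→City, Plant→B, Plant→C, Plant→G}.

5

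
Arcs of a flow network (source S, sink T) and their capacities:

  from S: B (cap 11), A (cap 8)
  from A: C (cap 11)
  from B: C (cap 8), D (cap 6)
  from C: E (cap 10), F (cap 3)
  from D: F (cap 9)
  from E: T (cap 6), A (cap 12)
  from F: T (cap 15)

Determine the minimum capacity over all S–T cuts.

Augment S→A→C→E→T: bottleneck 6, flow now 6.
Augment S→A→C→F→T: bottleneck 2, flow now 8.
Augment S→B→C→F→T: bottleneck 1, flow now 9.
Augment S→B→D→F→T: bottleneck 6, flow now 15.
No augmenting path remains; maximum flow = 15.
By max-flow min-cut, the minimum cut capacity equals the max flow.
In the residual graph, reachable from S: {S, A, B, C, E}.
Min-cut edges: B→D (6), C→F (3), E→T (6); capacity 6 + 3 + 6 = 15.

15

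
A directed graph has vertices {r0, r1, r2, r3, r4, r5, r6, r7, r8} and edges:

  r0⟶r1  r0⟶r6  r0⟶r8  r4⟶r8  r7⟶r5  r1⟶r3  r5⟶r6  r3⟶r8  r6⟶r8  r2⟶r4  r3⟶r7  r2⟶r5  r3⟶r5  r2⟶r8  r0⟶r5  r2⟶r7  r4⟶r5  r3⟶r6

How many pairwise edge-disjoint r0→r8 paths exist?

Assign every edge capacity 1; by Menger, the answer equals the max flow.
Path r0→r8 (+1); total 1.
Path r0→r6→r8 (+1); total 2.
Path r0→r1→r3→r8 (+1); total 3.
No residual r0→r8 path; max flow = 3.
Certifying cut of size 3: {r0→r1, r0→r8, r6→r8}.

3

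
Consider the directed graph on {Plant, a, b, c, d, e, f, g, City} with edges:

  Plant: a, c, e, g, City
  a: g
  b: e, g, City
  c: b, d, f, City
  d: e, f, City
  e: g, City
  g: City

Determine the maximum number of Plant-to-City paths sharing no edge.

Assign every edge capacity 1; by Menger, the answer equals the max flow.
Path Plant→City (+1); total 1.
Path Plant→c→City (+1); total 2.
Path Plant→e→City (+1); total 3.
Path Plant→g→City (+1); total 4.
No residual Plant→City path; max flow = 4.
Certifying cut of size 4: {Plant→City, Plant→c, Plant→e, g→City}.

4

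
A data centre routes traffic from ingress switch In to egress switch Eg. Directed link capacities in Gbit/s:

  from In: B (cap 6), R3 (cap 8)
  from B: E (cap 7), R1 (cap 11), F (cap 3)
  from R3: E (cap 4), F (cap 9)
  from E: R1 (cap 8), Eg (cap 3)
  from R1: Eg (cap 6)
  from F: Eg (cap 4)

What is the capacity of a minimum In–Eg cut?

13

Augment In→B→E→Eg: bottleneck 3, flow now 3.
Augment In→B→R1→Eg: bottleneck 3, flow now 6.
Augment In→R3→F→Eg: bottleneck 4, flow now 10.
Augment In→R3→E→R1→Eg: bottleneck 3, flow now 13.
No augmenting path remains; maximum flow = 13.
By max-flow min-cut, the minimum cut capacity equals the max flow.
In the residual graph, reachable from In: {In, B, R3, E, R1, F}.
Min-cut edges: E→Eg (3), R1→Eg (6), F→Eg (4); capacity 3 + 6 + 4 = 13.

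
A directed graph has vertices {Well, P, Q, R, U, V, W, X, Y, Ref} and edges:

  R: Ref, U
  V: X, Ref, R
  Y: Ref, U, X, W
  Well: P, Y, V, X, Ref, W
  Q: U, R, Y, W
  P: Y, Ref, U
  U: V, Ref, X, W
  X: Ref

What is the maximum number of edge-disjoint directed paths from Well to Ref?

5

Assign every edge capacity 1; by Menger, the answer equals the max flow.
Path Well→Ref (+1); total 1.
Path Well→P→Ref (+1); total 2.
Path Well→V→Ref (+1); total 3.
Path Well→X→Ref (+1); total 4.
Path Well→Y→Ref (+1); total 5.
No residual Well→Ref path; max flow = 5.
Certifying cut of size 5: {Well→P, Well→Ref, Well→V, Well→X, Well→Y}.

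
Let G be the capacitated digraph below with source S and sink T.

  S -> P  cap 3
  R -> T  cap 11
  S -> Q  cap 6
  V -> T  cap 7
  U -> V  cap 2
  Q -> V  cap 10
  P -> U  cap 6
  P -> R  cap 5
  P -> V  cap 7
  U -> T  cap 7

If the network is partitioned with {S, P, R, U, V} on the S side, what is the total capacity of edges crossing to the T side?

Edges leaving {S, P, R, U, V}: S→Q (6), R→T (11), U→T (7), V→T (7).
Cut capacity = 6 + 11 + 7 + 7 = 31.

31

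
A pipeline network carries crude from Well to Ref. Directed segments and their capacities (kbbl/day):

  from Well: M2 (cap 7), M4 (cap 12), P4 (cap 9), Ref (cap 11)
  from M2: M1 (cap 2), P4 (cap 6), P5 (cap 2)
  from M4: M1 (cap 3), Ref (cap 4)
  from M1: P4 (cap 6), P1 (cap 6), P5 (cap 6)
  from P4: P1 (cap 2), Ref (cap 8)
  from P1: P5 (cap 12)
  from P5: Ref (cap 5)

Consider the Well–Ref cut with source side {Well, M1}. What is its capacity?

Edges leaving {Well, M1}: Well→M2 (7), Well→M4 (12), Well→P4 (9), Well→Ref (11), M1→P4 (6), M1→P1 (6), M1→P5 (6).
Cut capacity = 7 + 12 + 9 + 11 + 6 + 6 + 6 = 57.

57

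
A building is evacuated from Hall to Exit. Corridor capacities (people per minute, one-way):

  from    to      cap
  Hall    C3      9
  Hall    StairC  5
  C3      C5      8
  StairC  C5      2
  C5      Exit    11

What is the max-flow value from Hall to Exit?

Augment Hall→C3→C5→Exit: bottleneck 8, flow now 8.
Augment Hall→StairC→C5→Exit: bottleneck 2, flow now 10.
No augmenting path remains; maximum flow = 10.
In the residual graph, reachable from Hall: {Hall, C3, StairC}.
Min-cut edges: C3→C5 (8), StairC→C5 (2); capacity 8 + 2 = 10.
This cut is saturated, so no flow can exceed 10.

10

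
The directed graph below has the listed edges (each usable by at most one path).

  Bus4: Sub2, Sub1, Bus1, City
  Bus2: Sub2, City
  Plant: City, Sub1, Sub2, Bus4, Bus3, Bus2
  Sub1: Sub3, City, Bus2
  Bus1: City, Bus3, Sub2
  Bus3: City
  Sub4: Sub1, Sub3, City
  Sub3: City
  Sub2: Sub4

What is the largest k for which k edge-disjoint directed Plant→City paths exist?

Assign every edge capacity 1; by Menger, the answer equals the max flow.
Path Plant→City (+1); total 1.
Path Plant→Bus2→City (+1); total 2.
Path Plant→Bus4→City (+1); total 3.
Path Plant→Sub1→City (+1); total 4.
Path Plant→Bus3→City (+1); total 5.
Path Plant→Sub2→Sub4→City (+1); total 6.
No residual Plant→City path; max flow = 6.
Certifying cut of size 6: {Plant→Bus2, Plant→Bus3, Plant→Bus4, Plant→City, Plant→Sub1, Plant→Sub2}.

6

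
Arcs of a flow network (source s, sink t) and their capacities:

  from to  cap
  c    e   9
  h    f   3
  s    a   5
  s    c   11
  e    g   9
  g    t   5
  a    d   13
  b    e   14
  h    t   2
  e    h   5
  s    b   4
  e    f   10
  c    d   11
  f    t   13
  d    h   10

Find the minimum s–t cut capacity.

Augment s→a→d→h→t: bottleneck 2, flow now 2.
Augment s→b→e→f→t: bottleneck 4, flow now 6.
Augment s→c→e→f→t: bottleneck 6, flow now 12.
Augment s→c→e→g→t: bottleneck 3, flow now 15.
Augment s→a→d→h→f→t: bottleneck 3, flow now 18.
No augmenting path remains; maximum flow = 18.
By max-flow min-cut, the minimum cut capacity equals the max flow.
In the residual graph, reachable from s: {s, a, c, d, h}.
Min-cut edges: s→b (4), c→e (9), h→f (3), h→t (2); capacity 4 + 9 + 3 + 2 = 18.

18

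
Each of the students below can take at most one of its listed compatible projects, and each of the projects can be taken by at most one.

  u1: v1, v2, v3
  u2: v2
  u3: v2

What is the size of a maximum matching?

Unit-capacity flow: source→left, listed edges, right→sink; max matching = max flow.
Augmenting path u1→v1 (+1); matched 1.
Augmenting path u2→v2 (+1); matched 2.
No augmenting path remains; maximum matching = 2.
König certificate: {u1, v2} is a vertex cover of size 2 (every listed pair touches it), so no matching can be larger.

2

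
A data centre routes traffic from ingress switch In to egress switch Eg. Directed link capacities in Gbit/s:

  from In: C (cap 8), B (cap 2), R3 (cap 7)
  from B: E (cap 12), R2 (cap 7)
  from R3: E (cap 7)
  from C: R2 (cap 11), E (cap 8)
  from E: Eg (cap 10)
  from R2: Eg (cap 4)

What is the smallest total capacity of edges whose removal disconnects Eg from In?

14

Augment In→B→E→Eg: bottleneck 2, flow now 2.
Augment In→R3→E→Eg: bottleneck 7, flow now 9.
Augment In→C→E→Eg: bottleneck 1, flow now 10.
Augment In→C→R2→Eg: bottleneck 4, flow now 14.
No augmenting path remains; maximum flow = 14.
By max-flow min-cut, the minimum cut capacity equals the max flow.
In the residual graph, reachable from In: {In, B, R3, C, E, R2}.
Min-cut edges: E→Eg (10), R2→Eg (4); capacity 10 + 4 = 14.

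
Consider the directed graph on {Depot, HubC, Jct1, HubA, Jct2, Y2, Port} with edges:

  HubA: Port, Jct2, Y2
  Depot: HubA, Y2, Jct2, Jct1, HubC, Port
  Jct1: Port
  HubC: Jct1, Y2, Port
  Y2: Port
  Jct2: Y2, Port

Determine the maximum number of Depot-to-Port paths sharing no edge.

Assign every edge capacity 1; by Menger, the answer equals the max flow.
Path Depot→Port (+1); total 1.
Path Depot→HubC→Port (+1); total 2.
Path Depot→Jct1→Port (+1); total 3.
Path Depot→HubA→Port (+1); total 4.
Path Depot→Jct2→Port (+1); total 5.
Path Depot→Y2→Port (+1); total 6.
No residual Depot→Port path; max flow = 6.
Certifying cut of size 6: {Depot→HubA, Depot→HubC, Depot→Jct1, Depot→Jct2, Depot→Port, Depot→Y2}.

6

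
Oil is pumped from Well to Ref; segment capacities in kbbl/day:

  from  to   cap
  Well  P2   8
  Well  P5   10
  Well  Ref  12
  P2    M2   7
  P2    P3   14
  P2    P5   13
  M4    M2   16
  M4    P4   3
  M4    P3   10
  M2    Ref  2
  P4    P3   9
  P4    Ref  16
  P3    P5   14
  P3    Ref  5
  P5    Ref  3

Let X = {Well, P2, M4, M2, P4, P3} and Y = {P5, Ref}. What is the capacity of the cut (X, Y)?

72

Edges leaving {Well, P2, M4, M2, P4, P3}: Well→P5 (10), Well→Ref (12), P2→P5 (13), M2→Ref (2), P4→Ref (16), P3→P5 (14), P3→Ref (5).
Cut capacity = 10 + 12 + 13 + 2 + 16 + 14 + 5 = 72.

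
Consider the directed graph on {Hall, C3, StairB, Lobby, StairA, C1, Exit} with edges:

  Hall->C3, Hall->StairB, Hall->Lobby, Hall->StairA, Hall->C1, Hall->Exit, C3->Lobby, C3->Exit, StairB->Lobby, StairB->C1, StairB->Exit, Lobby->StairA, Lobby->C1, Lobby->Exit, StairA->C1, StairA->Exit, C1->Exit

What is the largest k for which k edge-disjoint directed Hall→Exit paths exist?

6

Assign every edge capacity 1; by Menger, the answer equals the max flow.
Path Hall→Exit (+1); total 1.
Path Hall→C3→Exit (+1); total 2.
Path Hall→StairB→Exit (+1); total 3.
Path Hall→Lobby→Exit (+1); total 4.
Path Hall→StairA→Exit (+1); total 5.
Path Hall→C1→Exit (+1); total 6.
No residual Hall→Exit path; max flow = 6.
Certifying cut of size 6: {Hall→C1, Hall→C3, Hall→Exit, Hall→Lobby, Hall→StairA, Hall→StairB}.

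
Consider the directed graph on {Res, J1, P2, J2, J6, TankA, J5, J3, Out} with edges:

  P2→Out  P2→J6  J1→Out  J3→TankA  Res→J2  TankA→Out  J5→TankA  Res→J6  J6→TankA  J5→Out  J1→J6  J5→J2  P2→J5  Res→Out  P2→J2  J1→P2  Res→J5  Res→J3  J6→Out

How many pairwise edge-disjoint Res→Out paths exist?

Assign every edge capacity 1; by Menger, the answer equals the max flow.
Path Res→Out (+1); total 1.
Path Res→J6→Out (+1); total 2.
Path Res→J5→Out (+1); total 3.
Path Res→J3→TankA→Out (+1); total 4.
No residual Res→Out path; max flow = 4.
Certifying cut of size 4: {Res→J3, Res→J5, Res→J6, Res→Out}.

4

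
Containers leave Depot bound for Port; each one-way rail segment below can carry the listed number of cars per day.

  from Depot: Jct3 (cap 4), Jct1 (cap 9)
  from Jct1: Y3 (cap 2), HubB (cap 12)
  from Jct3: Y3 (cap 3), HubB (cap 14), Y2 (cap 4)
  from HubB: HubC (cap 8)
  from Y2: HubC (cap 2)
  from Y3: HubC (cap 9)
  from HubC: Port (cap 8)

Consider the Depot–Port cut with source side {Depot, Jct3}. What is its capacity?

Edges leaving {Depot, Jct3}: Depot→Jct1 (9), Jct3→HubB (14), Jct3→Y2 (4), Jct3→Y3 (3).
Cut capacity = 9 + 14 + 4 + 3 = 30.

30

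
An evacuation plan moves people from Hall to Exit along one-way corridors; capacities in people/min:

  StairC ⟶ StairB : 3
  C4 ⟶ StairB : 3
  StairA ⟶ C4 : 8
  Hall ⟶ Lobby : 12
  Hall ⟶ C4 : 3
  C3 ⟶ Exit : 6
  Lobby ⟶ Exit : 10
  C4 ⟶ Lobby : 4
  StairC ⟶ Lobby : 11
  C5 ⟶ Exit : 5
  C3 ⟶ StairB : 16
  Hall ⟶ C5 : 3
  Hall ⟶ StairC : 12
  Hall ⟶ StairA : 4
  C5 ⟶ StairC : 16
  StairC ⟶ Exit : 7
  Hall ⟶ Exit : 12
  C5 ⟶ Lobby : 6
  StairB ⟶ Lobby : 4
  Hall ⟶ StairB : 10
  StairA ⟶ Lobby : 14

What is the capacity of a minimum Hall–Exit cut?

Augment Hall→Exit: bottleneck 12, flow now 12.
Augment Hall→C5→Exit: bottleneck 3, flow now 15.
Augment Hall→StairC→Exit: bottleneck 7, flow now 22.
Augment Hall→Lobby→Exit: bottleneck 10, flow now 32.
No augmenting path remains; maximum flow = 32.
By max-flow min-cut, the minimum cut capacity equals the max flow.
In the residual graph, reachable from Hall: {Hall, StairA, StairC, C4, StairB, Lobby}.
Min-cut edges: Hall→C5 (3), Hall→Exit (12), StairC→Exit (7), Lobby→Exit (10); capacity 3 + 12 + 7 + 10 = 32.

32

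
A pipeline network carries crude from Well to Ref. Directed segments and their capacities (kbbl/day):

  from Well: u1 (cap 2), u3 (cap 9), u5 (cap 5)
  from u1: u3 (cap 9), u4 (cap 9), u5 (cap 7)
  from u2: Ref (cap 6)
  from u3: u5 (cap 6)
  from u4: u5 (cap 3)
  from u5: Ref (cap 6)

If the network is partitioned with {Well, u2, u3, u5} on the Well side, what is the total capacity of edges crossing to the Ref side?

14

Edges leaving {Well, u2, u3, u5}: Well→u1 (2), u2→Ref (6), u5→Ref (6).
Cut capacity = 2 + 6 + 6 = 14.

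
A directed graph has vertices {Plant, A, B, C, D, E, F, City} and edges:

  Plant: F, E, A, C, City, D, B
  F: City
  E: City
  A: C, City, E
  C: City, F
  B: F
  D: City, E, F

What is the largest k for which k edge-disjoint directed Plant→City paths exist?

Assign every edge capacity 1; by Menger, the answer equals the max flow.
Path Plant→City (+1); total 1.
Path Plant→A→City (+1); total 2.
Path Plant→C→City (+1); total 3.
Path Plant→D→City (+1); total 4.
Path Plant→E→City (+1); total 5.
Path Plant→F→City (+1); total 6.
No residual Plant→City path; max flow = 6.
Certifying cut of size 6: {F→City, Plant→A, Plant→C, Plant→City, Plant→D, Plant→E}.

6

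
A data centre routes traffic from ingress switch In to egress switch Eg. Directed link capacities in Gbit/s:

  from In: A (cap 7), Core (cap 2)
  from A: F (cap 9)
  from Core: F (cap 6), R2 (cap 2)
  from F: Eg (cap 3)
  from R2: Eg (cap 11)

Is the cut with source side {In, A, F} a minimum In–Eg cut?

Given cut capacity: 2 + 3 = 5.
Augment In→A→F→Eg: bottleneck 3, flow now 3.
Augment In→Core→R2→Eg: bottleneck 2, flow now 5.
No augmenting path remains; maximum flow = 5.
Cut capacity 5 equals the max flow, so it is a minimum cut.

Yes — it is a minimum cut (capacity 5).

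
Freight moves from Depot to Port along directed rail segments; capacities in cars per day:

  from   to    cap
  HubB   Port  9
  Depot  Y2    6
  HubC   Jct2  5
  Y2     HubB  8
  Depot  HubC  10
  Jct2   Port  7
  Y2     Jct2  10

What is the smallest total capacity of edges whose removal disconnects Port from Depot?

11

Augment Depot→Y2→Jct2→Port: bottleneck 6, flow now 6.
Augment Depot→HubC→Jct2→Port: bottleneck 1, flow now 7.
Augment Depot→HubC→Jct2→Y2→HubB→Port: bottleneck 4, flow now 11. (uses reverse residual edge)
No augmenting path remains; maximum flow = 11.
By max-flow min-cut, the minimum cut capacity equals the max flow.
In the residual graph, reachable from Depot: {Depot, HubC}.
Min-cut edges: Depot→Y2 (6), HubC→Jct2 (5); capacity 6 + 5 = 11.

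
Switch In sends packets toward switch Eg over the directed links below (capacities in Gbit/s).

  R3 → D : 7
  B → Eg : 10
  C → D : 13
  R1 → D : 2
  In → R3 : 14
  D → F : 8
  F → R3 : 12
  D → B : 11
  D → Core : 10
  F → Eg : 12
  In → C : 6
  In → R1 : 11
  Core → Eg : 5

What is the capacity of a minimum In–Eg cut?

15

Augment In→R3→D→B→Eg: bottleneck 7, flow now 7.
Augment In→C→D→B→Eg: bottleneck 3, flow now 10.
Augment In→C→D→Core→Eg: bottleneck 3, flow now 13.
Augment In→R1→D→Core→Eg: bottleneck 2, flow now 15.
No augmenting path remains; maximum flow = 15.
By max-flow min-cut, the minimum cut capacity equals the max flow.
In the residual graph, reachable from In: {In, R3, R1}.
Min-cut edges: In→C (6), R3→D (7), R1→D (2); capacity 6 + 7 + 2 = 15.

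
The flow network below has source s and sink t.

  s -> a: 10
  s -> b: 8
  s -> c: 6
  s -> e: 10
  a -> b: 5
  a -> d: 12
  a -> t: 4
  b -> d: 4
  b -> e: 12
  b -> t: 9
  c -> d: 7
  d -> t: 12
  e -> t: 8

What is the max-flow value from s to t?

Augment s→a→t: bottleneck 4, flow now 4.
Augment s→b→t: bottleneck 8, flow now 12.
Augment s→e→t: bottleneck 8, flow now 20.
Augment s→a→b→t: bottleneck 1, flow now 21.
Augment s→a→d→t: bottleneck 5, flow now 26.
Augment s→c→d→t: bottleneck 6, flow now 32.
No augmenting path remains; maximum flow = 32.
In the residual graph, reachable from s: {s, e}.
Min-cut edges: s→a (10), s→b (8), s→c (6), e→t (8); capacity 10 + 8 + 6 + 8 = 32.
This cut is saturated, so no flow can exceed 32.

32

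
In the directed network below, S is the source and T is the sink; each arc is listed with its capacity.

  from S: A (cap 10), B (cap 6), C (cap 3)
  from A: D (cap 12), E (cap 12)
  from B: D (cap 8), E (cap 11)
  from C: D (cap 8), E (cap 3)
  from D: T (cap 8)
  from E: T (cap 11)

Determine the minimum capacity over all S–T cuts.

19

Augment S→A→D→T: bottleneck 8, flow now 8.
Augment S→A→E→T: bottleneck 2, flow now 10.
Augment S→B→E→T: bottleneck 6, flow now 16.
Augment S→C→E→T: bottleneck 3, flow now 19.
No augmenting path remains; maximum flow = 19.
By max-flow min-cut, the minimum cut capacity equals the max flow.
In the residual graph, reachable from S: {S}.
Min-cut edges: S→A (10), S→B (6), S→C (3); capacity 10 + 6 + 3 = 19.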